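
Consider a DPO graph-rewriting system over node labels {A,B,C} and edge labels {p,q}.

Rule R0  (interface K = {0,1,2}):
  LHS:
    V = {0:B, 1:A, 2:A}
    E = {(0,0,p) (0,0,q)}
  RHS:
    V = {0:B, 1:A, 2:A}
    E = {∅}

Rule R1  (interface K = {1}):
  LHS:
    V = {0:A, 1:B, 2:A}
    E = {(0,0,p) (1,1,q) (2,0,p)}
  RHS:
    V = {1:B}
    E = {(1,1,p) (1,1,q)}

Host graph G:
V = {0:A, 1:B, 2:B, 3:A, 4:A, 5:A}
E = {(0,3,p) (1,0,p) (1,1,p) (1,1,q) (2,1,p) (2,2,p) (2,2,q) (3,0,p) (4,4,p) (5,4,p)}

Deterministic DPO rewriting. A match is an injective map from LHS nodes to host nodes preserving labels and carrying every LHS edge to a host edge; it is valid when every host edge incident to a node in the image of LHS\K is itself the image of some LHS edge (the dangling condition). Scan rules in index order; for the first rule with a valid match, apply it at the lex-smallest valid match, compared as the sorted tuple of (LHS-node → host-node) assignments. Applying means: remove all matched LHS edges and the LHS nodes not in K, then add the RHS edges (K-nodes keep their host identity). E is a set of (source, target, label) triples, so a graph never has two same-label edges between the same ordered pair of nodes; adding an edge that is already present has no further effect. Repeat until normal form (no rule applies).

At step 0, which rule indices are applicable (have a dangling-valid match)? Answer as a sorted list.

R0: 24 valid matches — {0↦1, 1↦0, 2↦3}, {0↦1, 1↦0, 2↦4}, {0↦1, 1↦0, 2↦5} (+21 more)
R1: 2 valid matches — {0↦4, 1↦1, 2↦5}, {0↦4, 1↦2, 2↦5}

Answer: [R0,R1]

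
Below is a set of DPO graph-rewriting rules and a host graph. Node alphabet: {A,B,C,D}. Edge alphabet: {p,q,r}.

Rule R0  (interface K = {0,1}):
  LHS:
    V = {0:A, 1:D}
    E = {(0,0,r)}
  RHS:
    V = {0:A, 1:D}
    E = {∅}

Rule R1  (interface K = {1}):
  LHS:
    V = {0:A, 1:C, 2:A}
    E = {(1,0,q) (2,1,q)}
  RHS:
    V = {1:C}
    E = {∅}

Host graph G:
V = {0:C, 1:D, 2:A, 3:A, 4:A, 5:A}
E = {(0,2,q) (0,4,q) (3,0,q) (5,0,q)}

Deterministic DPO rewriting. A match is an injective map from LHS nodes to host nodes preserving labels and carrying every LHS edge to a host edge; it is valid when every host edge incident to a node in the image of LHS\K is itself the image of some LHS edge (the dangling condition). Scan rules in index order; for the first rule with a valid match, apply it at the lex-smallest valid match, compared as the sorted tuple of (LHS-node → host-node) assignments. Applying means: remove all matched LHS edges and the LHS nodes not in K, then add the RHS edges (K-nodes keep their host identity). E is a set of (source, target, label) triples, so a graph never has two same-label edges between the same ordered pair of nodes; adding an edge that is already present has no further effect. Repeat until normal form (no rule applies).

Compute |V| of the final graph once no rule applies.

Answer: 2

Derivation:
start.  V:6 E:4  edges: 0-q->2 0-q->4 3-q->0 5-q->0
1. fire R1 via {0↦2, 1↦0, 2↦3}  →  V:4 E:2  edges: 0-q->4 5-q->0
2. fire R1 via {0↦4, 1↦0, 2↦5}  →  V:2 E:0  edges: ∅
normal form: no rule applies after step 2
NF nodes: {0:C, 1:D}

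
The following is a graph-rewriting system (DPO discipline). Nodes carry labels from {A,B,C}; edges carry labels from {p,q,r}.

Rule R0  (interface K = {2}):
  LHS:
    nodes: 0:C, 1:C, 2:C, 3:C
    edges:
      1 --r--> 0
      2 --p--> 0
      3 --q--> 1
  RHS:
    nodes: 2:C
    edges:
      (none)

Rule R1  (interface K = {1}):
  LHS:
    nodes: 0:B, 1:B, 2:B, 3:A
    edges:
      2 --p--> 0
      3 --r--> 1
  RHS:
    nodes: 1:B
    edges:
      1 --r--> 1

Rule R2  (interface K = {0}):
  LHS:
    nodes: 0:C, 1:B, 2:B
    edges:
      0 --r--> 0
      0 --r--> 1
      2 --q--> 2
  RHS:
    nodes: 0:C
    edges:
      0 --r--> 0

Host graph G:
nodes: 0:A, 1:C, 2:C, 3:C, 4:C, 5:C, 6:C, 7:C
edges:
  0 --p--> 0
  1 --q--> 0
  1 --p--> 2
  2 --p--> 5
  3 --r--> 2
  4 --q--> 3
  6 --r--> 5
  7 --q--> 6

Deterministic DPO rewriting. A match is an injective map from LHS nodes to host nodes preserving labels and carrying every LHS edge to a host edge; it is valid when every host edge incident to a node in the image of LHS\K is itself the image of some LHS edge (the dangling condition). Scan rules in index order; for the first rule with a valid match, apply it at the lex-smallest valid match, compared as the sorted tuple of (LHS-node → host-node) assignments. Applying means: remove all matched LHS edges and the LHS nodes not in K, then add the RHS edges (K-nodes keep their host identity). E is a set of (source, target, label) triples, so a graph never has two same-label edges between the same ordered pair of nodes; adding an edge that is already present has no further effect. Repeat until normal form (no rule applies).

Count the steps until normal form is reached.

initial: |V|=8 |E|=8  E = 0-p->0 1-q->0 1-p->2 2-p->5 3-r->2 4-q->3 6-r->5 7-q->6
step 1: apply R0 at {0↦5, 1↦6, 2↦2, 3↦7}  → |V|=5 |E|=5  E = 0-p->0 1-q->0 1-p->2 3-r->2 4-q->3
step 2: apply R0 at {0↦2, 1↦3, 2↦1, 3↦4}  → |V|=2 |E|=2  E = 0-p->0 1-q->0
halt: no rule applies after step 2

Answer: 2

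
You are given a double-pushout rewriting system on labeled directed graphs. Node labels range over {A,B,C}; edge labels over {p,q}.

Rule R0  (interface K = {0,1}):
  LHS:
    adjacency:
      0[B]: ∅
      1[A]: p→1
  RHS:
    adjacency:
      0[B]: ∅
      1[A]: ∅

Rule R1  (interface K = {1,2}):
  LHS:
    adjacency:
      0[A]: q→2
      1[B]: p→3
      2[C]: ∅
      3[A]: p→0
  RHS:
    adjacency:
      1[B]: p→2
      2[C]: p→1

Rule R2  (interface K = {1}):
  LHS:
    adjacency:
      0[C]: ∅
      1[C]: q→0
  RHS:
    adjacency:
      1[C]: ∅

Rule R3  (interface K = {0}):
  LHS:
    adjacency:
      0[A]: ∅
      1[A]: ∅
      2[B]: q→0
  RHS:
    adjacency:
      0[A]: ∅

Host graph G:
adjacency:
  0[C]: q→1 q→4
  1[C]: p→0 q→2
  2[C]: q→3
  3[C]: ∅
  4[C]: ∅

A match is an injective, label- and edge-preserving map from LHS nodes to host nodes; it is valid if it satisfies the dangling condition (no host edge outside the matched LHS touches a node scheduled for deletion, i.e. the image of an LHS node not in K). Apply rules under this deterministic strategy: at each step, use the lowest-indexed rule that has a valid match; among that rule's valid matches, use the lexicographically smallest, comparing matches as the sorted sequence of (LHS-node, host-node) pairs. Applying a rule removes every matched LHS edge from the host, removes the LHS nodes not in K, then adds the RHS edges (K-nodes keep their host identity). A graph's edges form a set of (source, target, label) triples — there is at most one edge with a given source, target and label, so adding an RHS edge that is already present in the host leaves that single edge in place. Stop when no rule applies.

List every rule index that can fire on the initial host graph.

R0: no valid match — LHS pattern not found
R1: no valid match — LHS pattern not found
R2: 2 valid matches — {0↦3, 1↦2}, {0↦4, 1↦0}
R3: no valid match — LHS pattern not found

Answer: [R2]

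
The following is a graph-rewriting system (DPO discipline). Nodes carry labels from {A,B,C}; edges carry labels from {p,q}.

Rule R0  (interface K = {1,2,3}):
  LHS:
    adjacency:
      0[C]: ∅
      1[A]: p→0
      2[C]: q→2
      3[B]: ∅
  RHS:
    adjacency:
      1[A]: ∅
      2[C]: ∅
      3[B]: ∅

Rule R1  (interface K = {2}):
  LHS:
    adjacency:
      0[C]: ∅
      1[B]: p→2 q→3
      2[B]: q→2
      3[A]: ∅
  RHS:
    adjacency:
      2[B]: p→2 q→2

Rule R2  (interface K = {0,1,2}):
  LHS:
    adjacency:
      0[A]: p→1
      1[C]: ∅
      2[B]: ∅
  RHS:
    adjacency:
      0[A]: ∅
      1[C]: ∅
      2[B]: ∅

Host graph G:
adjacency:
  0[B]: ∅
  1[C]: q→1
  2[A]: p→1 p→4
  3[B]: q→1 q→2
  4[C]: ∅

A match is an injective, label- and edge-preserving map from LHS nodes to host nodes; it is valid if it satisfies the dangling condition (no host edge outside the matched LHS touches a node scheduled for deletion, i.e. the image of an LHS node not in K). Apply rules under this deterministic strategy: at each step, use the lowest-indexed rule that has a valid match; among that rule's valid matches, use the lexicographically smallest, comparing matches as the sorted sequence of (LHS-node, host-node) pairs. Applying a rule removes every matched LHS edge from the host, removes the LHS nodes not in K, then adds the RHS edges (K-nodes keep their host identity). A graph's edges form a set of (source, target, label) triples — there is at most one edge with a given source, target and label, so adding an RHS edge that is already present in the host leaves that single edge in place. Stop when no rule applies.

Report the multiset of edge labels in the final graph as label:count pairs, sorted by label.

Answer: q:2

Rewrite trace:
[0] host  ⇒  5 nodes, 5 edges  {1-q->1 2-p->1 2-p->4 3-q->1 3-q->2}
[1] R0 @ {0↦4, 1↦2, 2↦1, 3↦0}  ⇒  4 nodes, 3 edges  {2-p->1 3-q->1 3-q->2}
[2] R2 @ {0↦2, 1↦1, 2↦0}  ⇒  4 nodes, 2 edges  {3-q->1 3-q->2}
final graph: no rule applies after step 2
NF edges: [(3, 1, 'q'), (3, 2, 'q')]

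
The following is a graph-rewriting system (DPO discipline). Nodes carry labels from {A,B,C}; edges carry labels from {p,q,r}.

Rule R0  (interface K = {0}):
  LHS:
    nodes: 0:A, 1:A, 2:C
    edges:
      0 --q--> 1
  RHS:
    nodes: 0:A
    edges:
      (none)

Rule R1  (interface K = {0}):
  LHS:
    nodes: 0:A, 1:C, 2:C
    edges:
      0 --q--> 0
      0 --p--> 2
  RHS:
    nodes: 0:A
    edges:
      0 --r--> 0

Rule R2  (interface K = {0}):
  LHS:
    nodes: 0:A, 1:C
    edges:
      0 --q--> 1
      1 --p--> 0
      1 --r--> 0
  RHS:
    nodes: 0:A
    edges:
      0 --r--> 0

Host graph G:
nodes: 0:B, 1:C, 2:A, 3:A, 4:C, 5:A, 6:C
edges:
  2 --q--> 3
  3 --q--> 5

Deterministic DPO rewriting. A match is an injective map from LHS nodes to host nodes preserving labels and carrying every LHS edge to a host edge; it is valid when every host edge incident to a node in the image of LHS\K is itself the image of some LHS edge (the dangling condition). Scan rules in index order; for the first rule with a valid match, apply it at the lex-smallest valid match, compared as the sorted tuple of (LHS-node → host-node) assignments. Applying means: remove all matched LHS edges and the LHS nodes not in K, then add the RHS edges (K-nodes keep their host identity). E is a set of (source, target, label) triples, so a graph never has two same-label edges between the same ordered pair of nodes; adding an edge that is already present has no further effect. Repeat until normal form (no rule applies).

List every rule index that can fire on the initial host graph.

R0: 3 valid matches — {0↦3, 1↦5, 2↦1}, {0↦3, 1↦5, 2↦4}, {0↦3, 1↦5, 2↦6}
R1: no valid match — LHS pattern not found
R2: no valid match — LHS pattern not found

Answer: [R0]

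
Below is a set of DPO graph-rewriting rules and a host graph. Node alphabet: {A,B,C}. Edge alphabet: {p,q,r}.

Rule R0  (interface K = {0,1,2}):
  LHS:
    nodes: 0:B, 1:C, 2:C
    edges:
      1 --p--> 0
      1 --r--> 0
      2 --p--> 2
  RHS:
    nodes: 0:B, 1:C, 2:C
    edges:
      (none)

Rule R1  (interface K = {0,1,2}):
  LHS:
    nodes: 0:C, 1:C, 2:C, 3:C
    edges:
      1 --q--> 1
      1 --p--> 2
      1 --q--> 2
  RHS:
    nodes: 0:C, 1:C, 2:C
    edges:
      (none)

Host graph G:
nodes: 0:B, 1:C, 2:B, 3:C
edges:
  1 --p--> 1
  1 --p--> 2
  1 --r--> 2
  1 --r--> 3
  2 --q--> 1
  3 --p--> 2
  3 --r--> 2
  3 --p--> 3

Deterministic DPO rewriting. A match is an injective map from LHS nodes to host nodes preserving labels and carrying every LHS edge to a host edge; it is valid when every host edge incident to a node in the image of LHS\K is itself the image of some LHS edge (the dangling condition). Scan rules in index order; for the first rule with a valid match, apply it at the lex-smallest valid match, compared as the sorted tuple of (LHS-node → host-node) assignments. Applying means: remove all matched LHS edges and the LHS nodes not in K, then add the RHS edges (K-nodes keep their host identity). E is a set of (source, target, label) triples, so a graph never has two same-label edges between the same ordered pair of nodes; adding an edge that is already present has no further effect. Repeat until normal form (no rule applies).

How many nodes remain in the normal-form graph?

Answer: 4

Steps:
start.  V:4 E:8  edges: 1-p->1 1-p->2 1-r->2 1-r->3 2-q->1 3-p->2 3-r->2 3-p->3
1. fire R0 via {0↦2, 1↦1, 2↦3}  →  V:4 E:5  edges: 1-p->1 1-r->3 2-q->1 3-p->2 3-r->2
2. fire R0 via {0↦2, 1↦3, 2↦1}  →  V:4 E:2  edges: 1-r->3 2-q->1
halt: no rule applies after step 2
NF nodes: {0:B, 1:C, 2:B, 3:C}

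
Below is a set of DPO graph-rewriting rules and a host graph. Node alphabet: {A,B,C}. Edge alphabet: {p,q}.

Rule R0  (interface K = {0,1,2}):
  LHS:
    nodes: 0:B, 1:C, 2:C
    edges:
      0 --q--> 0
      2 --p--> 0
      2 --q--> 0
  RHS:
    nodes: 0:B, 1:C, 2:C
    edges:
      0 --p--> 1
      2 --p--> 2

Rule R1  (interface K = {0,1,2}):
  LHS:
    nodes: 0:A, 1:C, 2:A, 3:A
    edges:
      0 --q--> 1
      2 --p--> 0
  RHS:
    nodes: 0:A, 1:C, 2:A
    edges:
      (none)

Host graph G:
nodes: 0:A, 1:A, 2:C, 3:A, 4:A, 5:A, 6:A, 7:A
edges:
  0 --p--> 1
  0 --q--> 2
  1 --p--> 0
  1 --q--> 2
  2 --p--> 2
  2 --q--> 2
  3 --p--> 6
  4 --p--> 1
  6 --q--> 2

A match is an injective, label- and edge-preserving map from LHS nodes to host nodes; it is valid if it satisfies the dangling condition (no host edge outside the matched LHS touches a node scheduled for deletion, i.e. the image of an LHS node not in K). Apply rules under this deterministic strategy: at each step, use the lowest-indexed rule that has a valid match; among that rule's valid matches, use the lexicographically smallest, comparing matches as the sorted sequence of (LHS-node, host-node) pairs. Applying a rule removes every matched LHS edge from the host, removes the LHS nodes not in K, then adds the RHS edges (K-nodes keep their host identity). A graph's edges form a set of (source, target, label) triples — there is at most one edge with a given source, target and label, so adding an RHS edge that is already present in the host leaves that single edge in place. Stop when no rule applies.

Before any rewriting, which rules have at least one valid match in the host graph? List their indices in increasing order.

R0: no valid match — LHS pattern not found
R1: 8 valid matches — {0↦0, 1↦2, 2↦1, 3↦5}, {0↦0, 1↦2, 2↦1, 3↦7}, {0↦1, 1↦2, 2↦0, 3↦5} (+5 more)

Answer: [R1]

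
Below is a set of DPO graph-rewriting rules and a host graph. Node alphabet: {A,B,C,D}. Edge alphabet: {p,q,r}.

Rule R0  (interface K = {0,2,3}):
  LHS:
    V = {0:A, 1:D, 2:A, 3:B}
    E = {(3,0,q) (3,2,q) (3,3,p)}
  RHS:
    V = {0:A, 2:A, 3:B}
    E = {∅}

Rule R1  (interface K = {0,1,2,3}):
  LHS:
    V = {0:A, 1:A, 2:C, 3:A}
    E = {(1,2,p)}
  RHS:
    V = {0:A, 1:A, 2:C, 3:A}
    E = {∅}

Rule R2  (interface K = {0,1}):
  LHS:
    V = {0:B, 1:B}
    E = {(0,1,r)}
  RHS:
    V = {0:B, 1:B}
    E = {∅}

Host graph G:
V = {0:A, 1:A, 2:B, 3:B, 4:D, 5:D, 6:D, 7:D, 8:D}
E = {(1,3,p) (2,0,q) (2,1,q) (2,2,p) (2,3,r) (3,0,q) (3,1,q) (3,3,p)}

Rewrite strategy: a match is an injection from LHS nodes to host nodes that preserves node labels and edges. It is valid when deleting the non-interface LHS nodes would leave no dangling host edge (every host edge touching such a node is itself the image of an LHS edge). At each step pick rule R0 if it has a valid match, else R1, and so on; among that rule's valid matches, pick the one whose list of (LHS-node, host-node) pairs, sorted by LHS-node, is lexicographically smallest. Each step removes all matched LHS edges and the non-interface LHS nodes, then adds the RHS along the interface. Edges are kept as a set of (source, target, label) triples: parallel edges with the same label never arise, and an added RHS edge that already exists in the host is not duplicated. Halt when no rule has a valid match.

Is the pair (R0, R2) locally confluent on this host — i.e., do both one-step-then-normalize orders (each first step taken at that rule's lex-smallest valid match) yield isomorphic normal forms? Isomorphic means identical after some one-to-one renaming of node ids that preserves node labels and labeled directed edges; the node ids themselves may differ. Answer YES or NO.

branch R0-first: apply at {0↦0, 1↦4, 2↦1, 3↦2} → |E|=5, then 2 more step(s) → NF |V|=7 |E|=1 V={0:A, 1:A, 2:B, 3:B, 6:D, 7:D, 8:D} E=1-p->3
branch R2-first: apply at {0↦2, 1↦3} → |E|=7, then 2 more step(s) → NF |V|=7 |E|=1 V={0:A, 1:A, 2:B, 3:B, 6:D, 7:D, 8:D} E=1-p->3
graphs isomorphic (equal up to label-preserving node renaming)

Answer: YES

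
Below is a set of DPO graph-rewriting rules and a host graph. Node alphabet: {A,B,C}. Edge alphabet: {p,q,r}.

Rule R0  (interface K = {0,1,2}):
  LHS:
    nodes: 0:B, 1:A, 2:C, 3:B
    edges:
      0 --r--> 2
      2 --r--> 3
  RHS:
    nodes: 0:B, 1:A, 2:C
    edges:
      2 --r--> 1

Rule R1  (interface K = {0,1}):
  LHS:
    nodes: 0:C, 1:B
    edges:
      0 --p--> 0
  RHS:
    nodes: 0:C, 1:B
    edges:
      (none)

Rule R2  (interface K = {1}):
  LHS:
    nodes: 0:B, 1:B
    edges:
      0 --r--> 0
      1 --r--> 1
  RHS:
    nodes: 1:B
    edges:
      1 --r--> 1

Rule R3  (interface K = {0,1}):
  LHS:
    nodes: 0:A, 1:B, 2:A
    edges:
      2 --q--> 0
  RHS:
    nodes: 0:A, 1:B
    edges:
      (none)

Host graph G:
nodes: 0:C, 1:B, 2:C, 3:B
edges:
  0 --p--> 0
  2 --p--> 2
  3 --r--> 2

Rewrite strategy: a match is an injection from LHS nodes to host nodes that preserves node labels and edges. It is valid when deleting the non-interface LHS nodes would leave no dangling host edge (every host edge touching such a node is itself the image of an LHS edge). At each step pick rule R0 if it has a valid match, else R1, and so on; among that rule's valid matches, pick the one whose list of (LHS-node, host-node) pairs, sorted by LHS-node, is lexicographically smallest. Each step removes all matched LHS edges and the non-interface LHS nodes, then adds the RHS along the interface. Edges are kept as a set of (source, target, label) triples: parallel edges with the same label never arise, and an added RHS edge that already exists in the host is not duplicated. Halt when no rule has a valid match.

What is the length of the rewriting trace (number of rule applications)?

initial: |V|=4 |E|=3  E = 0-p->0 2-p->2 3-r->2
step 1: apply R1 at {0↦0, 1↦1}  → |V|=4 |E|=2  E = 2-p->2 3-r->2
step 2: apply R1 at {0↦2, 1↦1}  → |V|=4 |E|=1  E = 3-r->2
final graph: no rule applies after step 2

Answer: 2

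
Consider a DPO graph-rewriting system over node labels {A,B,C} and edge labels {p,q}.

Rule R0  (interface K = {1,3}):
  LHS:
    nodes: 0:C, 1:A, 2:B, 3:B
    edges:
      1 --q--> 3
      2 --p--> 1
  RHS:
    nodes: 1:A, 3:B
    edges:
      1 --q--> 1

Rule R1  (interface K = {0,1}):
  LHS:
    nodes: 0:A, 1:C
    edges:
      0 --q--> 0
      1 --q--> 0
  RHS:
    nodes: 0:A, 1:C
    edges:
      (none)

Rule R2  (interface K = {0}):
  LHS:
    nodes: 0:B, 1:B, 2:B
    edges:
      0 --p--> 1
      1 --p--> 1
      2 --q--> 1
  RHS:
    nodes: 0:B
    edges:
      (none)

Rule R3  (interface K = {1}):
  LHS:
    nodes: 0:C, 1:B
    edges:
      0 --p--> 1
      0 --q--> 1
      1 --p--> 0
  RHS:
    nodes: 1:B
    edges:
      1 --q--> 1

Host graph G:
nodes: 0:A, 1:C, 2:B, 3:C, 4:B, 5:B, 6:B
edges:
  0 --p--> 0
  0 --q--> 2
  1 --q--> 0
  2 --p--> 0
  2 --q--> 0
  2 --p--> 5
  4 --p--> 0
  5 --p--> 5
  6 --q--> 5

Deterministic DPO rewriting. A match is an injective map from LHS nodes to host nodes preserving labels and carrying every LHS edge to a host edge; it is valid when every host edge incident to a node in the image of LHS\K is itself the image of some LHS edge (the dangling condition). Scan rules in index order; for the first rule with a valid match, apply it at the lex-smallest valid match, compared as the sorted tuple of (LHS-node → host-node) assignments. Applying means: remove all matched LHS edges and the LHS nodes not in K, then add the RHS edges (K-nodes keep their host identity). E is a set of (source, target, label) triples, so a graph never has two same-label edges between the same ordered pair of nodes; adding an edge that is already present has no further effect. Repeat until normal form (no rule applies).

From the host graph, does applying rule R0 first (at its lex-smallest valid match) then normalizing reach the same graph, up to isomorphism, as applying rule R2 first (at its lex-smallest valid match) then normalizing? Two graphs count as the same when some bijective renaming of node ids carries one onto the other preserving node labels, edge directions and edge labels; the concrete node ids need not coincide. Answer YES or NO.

Answer: YES

Rewrite trace:
branch R0-first: apply at {0↦3, 1↦0, 2↦4, 3↦2} → |E|=8, then 2 more step(s) → NF |V|=3 |E|=3 V={0:A, 1:C, 2:B} E=0-p->0 2-p->0 2-q->0
branch R2-first: apply at {0↦2, 1↦5, 2↦6} → |E|=6, then 2 more step(s) → NF |V|=3 |E|=3 V={0:A, 1:C, 2:B} E=0-p->0 2-p->0 2-q->0
graphs isomorphic (equal up to label-preserving node renaming)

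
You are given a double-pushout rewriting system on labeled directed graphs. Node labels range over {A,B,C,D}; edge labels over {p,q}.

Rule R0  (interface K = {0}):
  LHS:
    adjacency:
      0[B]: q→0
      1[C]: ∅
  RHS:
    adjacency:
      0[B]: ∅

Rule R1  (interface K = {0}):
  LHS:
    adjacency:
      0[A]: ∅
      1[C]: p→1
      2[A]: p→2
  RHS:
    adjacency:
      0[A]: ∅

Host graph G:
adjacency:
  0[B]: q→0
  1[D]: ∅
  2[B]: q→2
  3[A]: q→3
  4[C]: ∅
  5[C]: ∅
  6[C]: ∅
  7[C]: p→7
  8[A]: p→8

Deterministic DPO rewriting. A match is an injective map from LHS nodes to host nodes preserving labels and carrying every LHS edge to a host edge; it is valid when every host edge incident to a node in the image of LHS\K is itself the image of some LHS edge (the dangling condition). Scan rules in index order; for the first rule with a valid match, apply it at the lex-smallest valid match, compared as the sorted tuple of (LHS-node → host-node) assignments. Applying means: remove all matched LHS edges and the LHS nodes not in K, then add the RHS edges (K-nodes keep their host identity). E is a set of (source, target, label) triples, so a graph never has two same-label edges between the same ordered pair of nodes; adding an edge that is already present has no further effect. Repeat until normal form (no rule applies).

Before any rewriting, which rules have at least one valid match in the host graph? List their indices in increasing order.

R0: 6 valid matches — {0↦0, 1↦4}, {0↦0, 1↦5}, {0↦0, 1↦6} (+3 more)
R1: 1 valid match — {0↦3, 1↦7, 2↦8}

Answer: [R0,R1]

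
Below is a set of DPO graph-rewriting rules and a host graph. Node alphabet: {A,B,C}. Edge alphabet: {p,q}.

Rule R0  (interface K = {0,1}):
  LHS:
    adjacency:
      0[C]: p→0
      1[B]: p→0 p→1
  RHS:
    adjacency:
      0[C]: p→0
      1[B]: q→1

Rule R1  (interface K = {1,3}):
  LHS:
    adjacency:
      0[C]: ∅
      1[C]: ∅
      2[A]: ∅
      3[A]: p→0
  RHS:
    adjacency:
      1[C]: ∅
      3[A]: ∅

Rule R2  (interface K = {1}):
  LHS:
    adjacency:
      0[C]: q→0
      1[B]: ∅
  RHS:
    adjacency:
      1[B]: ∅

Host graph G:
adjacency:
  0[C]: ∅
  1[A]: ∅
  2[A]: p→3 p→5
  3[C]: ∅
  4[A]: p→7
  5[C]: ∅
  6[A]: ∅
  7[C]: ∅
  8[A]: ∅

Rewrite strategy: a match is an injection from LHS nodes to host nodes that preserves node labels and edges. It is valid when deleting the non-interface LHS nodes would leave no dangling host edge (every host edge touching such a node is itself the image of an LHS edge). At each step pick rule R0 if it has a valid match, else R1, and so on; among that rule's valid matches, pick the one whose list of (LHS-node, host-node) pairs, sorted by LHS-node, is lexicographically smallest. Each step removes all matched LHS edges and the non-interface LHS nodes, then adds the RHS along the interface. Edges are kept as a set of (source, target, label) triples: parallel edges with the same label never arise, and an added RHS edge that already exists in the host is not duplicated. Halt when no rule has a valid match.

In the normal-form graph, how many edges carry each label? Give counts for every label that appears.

Answer: (no edges)

Steps:
[0] host  ⇒  9 nodes, 3 edges  {2-p->3 2-p->5 4-p->7}
[1] R1 @ {0↦3, 1↦0, 2↦1, 3↦2}  ⇒  7 nodes, 2 edges  {2-p->5 4-p->7}
[2] R1 @ {0↦5, 1↦0, 2↦6, 3↦2}  ⇒  5 nodes, 1 edges  {4-p->7}
[3] R1 @ {0↦7, 1↦0, 2↦2, 3↦4}  ⇒  3 nodes, 0 edges  {∅}
normal form: no rule applies after step 3
NF edges: []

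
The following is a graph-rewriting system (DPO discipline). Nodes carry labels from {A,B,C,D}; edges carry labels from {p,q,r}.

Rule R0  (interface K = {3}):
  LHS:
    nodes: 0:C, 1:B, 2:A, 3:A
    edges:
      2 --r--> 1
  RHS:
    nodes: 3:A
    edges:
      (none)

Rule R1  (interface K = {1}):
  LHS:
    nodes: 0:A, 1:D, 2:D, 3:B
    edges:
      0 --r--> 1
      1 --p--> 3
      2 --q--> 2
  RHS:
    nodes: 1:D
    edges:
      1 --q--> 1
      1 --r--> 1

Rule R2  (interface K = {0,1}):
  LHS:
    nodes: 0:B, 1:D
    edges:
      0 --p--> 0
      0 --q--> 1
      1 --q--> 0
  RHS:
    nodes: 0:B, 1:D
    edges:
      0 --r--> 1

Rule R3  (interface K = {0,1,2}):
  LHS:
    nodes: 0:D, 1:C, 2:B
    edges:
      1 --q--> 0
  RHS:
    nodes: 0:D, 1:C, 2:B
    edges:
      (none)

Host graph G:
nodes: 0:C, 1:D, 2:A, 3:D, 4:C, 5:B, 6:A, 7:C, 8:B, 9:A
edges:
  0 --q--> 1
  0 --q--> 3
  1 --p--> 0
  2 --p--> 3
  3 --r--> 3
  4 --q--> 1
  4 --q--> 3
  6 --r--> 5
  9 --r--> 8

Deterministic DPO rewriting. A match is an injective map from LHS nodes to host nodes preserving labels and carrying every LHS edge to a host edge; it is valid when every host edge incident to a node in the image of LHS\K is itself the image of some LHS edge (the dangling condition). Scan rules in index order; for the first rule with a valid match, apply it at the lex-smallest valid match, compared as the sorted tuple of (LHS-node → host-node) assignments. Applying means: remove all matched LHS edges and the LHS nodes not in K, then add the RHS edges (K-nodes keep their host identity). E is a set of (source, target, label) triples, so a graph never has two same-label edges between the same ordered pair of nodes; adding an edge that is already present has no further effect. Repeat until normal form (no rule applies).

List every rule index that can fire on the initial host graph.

Answer: [R0,R3]

Rewrite trace:
R0: 4 valid matches — {0↦7, 1↦5, 2↦6, 3↦2}, {0↦7, 1↦5, 2↦6, 3↦9}, {0↦7, 1↦8, 2↦9, 3↦2} (+1 more)
R1: no valid match — LHS pattern not found
R2: no valid match — LHS pattern not found
R3: 8 valid matches — {0↦1, 1↦0, 2↦5}, {0↦1, 1↦0, 2↦8}, {0↦1, 1↦4, 2↦5} (+5 more)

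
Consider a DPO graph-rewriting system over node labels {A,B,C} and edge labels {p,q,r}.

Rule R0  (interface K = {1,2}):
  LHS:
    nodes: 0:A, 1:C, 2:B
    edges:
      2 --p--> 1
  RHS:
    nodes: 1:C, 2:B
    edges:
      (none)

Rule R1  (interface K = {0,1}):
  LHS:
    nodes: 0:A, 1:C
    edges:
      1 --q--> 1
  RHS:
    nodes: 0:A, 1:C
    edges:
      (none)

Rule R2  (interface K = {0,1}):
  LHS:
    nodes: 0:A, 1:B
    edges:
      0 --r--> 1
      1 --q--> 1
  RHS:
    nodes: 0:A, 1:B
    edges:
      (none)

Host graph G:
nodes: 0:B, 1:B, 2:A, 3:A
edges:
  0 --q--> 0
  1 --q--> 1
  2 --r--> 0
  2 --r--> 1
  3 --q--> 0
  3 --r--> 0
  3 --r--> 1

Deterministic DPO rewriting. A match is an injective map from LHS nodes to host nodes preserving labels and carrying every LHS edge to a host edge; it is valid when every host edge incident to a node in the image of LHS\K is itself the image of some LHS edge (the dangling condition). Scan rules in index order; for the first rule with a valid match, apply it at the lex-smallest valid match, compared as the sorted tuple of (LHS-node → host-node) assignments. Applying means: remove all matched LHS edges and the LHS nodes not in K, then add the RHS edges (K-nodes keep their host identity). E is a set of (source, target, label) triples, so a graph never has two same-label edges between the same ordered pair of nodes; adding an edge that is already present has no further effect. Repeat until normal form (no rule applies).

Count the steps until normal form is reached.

Answer: 2

Rewrite trace:
initial: |V|=4 |E|=7  E = 0-q->0 1-q->1 2-r->0 2-r->1 3-q->0 3-r->0 3-r->1
step 1: apply R2 at {0↦2, 1↦0}  → |V|=4 |E|=5  E = 1-q->1 2-r->1 3-q->0 3-r->0 3-r->1
step 2: apply R2 at {0↦2, 1↦1}  → |V|=4 |E|=3  E = 3-q->0 3-r->0 3-r->1
final graph: no rule applies after step 2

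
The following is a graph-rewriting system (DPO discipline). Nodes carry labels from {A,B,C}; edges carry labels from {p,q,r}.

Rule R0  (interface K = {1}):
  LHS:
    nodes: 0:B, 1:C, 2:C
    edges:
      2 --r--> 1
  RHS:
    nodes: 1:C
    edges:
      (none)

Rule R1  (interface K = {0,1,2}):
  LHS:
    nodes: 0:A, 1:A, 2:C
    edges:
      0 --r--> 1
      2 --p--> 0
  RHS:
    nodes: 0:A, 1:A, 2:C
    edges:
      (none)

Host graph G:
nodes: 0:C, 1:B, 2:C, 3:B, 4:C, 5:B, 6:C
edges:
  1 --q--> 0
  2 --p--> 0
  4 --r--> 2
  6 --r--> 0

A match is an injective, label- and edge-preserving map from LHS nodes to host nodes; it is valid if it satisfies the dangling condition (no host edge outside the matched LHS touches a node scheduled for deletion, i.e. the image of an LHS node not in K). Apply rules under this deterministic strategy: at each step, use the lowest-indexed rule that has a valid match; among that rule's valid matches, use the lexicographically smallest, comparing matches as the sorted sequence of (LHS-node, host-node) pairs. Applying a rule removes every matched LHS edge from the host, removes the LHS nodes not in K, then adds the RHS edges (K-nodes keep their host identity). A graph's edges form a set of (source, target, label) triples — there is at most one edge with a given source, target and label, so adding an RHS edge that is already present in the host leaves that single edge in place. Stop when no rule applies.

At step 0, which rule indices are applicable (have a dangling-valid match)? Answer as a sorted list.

Answer: [R0]

Steps:
R0: 4 valid matches — {0↦3, 1↦0, 2↦6}, {0↦3, 1↦2, 2↦4}, {0↦5, 1↦0, 2↦6} (+1 more)
R1: no valid match — LHS pattern not found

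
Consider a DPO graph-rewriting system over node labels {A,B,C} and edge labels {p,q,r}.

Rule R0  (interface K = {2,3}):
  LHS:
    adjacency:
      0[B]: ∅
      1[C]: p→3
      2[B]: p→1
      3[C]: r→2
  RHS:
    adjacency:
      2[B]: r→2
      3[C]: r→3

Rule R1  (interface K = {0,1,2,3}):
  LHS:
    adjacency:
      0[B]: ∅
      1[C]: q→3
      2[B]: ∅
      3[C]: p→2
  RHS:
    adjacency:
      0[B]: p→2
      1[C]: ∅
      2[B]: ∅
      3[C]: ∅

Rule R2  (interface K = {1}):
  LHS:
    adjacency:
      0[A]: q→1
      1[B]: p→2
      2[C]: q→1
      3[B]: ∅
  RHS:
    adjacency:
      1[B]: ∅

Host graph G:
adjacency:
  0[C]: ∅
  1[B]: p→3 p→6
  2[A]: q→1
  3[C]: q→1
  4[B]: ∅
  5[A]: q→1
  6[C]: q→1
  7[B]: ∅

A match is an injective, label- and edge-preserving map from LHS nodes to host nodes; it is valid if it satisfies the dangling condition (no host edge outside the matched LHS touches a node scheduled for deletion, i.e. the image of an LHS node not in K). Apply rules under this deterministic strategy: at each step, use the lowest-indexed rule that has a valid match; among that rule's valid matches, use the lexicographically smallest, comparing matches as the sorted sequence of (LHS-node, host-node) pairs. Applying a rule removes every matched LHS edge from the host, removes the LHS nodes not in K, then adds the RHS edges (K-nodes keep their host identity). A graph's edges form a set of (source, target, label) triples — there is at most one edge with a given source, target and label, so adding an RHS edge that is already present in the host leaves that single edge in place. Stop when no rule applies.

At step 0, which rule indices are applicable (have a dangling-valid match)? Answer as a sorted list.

Answer: [R2]

Derivation:
R0: no valid match — LHS pattern not found
R1: no valid match — LHS pattern not found
R2: 8 valid matches — {0↦2, 1↦1, 2↦3, 3↦4}, {0↦2, 1↦1, 2↦3, 3↦7}, {0↦2, 1↦1, 2↦6, 3↦4} (+5 more)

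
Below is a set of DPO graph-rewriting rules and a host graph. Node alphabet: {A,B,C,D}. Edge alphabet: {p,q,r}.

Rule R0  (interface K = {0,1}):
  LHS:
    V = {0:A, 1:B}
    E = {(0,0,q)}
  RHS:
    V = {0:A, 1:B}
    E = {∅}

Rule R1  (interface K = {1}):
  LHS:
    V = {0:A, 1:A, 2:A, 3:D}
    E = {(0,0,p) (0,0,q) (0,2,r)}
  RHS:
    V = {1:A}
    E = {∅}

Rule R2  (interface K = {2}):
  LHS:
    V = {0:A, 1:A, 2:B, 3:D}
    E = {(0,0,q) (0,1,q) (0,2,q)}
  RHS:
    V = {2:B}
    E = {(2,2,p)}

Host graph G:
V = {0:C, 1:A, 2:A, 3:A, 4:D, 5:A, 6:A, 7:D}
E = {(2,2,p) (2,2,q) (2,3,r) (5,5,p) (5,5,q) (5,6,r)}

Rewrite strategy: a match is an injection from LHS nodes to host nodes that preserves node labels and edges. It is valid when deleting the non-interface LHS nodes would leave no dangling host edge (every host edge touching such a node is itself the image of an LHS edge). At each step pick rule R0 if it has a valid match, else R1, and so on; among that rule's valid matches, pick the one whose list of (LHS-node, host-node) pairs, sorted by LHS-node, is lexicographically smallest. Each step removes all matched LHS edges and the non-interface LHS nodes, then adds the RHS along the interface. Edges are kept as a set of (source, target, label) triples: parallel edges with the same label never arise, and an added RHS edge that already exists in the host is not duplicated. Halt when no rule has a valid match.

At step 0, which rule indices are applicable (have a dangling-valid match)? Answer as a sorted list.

Answer: [R1]

Rewrite trace:
R0: no valid match — LHS pattern not found
R1: 12 valid matches — {0↦2, 1↦1, 2↦3, 3↦4}, {0↦2, 1↦1, 2↦3, 3↦7}, {0↦2, 1↦5, 2↦3, 3↦4} (+9 more)
R2: no valid match — LHS pattern not found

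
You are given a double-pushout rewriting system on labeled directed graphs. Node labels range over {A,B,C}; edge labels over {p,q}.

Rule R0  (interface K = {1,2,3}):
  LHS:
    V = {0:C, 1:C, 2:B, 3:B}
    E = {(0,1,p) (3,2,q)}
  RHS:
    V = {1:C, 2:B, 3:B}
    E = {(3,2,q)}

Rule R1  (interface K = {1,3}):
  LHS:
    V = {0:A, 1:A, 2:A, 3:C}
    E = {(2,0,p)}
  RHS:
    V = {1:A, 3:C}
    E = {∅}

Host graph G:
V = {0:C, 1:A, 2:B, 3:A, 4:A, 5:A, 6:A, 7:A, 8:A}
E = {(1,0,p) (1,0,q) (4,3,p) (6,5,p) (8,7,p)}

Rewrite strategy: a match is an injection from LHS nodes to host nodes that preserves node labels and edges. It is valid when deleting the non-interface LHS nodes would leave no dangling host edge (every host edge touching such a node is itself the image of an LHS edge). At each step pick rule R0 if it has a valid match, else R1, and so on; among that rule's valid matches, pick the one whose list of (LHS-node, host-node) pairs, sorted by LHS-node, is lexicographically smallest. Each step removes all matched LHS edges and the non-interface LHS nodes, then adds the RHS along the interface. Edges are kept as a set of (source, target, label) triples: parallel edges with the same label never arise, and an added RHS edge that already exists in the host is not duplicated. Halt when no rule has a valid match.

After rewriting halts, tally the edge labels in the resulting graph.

[0] host  ⇒  9 nodes, 5 edges  {1-p->0 1-q->0 4-p->3 6-p->5 8-p->7}
[1] R1 @ {0↦3, 1↦1, 2↦4, 3↦0}  ⇒  7 nodes, 4 edges  {1-p->0 1-q->0 6-p->5 8-p->7}
[2] R1 @ {0↦5, 1↦1, 2↦6, 3↦0}  ⇒  5 nodes, 3 edges  {1-p->0 1-q->0 8-p->7}
[3] R1 @ {0↦7, 1↦1, 2↦8, 3↦0}  ⇒  3 nodes, 2 edges  {1-p->0 1-q->0}
halt: no rule applies after step 3
NF edges: [(1, 0, 'p'), (1, 0, 'q')]

Answer: p:1 q:1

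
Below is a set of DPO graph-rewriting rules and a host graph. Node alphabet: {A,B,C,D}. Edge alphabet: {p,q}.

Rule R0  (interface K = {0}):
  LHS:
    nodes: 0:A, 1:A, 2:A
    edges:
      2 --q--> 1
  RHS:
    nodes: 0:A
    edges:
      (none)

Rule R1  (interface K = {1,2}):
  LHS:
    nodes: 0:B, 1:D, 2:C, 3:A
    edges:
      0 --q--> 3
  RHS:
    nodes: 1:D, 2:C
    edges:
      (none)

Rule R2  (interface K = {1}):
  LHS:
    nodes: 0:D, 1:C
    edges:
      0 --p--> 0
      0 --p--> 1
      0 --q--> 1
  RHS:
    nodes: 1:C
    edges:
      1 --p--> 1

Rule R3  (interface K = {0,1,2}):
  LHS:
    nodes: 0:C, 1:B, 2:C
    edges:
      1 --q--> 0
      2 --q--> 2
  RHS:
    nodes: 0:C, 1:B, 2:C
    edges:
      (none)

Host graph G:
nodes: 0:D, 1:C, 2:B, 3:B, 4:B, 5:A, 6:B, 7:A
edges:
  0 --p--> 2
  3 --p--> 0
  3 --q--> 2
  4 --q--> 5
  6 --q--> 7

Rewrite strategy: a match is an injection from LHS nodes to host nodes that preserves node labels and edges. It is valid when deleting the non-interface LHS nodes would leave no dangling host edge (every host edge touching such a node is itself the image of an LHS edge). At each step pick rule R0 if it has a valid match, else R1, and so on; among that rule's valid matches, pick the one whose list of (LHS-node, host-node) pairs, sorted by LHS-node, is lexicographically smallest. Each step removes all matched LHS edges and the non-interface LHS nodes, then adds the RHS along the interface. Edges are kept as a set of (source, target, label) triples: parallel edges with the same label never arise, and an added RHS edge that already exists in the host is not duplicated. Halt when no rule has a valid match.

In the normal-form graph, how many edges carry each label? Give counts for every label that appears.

start.  V:8 E:5  edges: 0-p->2 3-p->0 3-q->2 4-q->5 6-q->7
1. fire R1 via {0↦4, 1↦0, 2↦1, 3↦5}  →  V:6 E:4  edges: 0-p->2 3-p->0 3-q->2 6-q->7
2. fire R1 via {0↦6, 1↦0, 2↦1, 3↦7}  →  V:4 E:3  edges: 0-p->2 3-p->0 3-q->2
halt: no rule applies after step 2
NF edges: [(0, 2, 'p'), (3, 0, 'p'), (3, 2, 'q')]

Answer: p:2 q:1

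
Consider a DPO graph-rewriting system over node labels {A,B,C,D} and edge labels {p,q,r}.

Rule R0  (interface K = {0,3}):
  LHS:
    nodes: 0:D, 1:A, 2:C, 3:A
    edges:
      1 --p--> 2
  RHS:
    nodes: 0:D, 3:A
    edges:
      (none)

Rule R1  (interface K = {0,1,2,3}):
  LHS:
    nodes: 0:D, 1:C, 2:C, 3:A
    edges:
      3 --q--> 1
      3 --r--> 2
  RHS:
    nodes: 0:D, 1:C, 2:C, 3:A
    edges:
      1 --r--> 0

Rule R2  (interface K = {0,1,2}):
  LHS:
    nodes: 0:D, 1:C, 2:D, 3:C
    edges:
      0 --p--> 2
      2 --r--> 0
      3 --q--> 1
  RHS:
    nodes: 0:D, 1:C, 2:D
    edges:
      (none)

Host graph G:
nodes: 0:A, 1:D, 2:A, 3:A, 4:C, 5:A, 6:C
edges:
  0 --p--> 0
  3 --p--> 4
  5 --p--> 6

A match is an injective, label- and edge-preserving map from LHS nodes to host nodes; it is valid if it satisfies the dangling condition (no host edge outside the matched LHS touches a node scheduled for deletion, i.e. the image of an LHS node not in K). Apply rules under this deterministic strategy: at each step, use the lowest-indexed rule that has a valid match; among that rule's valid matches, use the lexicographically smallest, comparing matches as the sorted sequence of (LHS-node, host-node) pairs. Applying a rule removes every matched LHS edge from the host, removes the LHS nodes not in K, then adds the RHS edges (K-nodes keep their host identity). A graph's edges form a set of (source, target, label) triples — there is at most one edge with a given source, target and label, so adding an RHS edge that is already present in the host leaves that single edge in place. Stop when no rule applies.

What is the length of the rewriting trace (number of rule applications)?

Answer: 2

Steps:
start.  V:7 E:3  edges: 0-p->0 3-p->4 5-p->6
1. fire R0 via {0↦1, 1↦3, 2↦4, 3↦0}  →  V:5 E:2  edges: 0-p->0 5-p->6
2. fire R0 via {0↦1, 1↦5, 2↦6, 3↦0}  →  V:3 E:1  edges: 0-p->0
halt: no rule applies after step 2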